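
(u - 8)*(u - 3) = u^2 - 11*u + 24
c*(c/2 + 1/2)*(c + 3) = c^3/2 + 2*c^2 + 3*c/2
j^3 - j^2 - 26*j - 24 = (j - 6)*(j + 1)*(j + 4)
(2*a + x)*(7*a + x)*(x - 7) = 14*a^2*x - 98*a^2 + 9*a*x^2 - 63*a*x + x^3 - 7*x^2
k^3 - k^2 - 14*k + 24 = (k - 3)*(k - 2)*(k + 4)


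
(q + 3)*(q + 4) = q^2 + 7*q + 12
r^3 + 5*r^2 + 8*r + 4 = (r + 1)*(r + 2)^2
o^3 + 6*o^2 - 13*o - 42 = (o - 3)*(o + 2)*(o + 7)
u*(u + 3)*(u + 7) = u^3 + 10*u^2 + 21*u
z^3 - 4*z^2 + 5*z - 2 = (z - 2)*(z - 1)^2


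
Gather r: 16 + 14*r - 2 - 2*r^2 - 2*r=-2*r^2 + 12*r + 14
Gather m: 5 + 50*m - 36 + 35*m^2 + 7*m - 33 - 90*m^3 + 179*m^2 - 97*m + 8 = -90*m^3 + 214*m^2 - 40*m - 56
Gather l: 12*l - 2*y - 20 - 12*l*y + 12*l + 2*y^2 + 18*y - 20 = l*(24 - 12*y) + 2*y^2 + 16*y - 40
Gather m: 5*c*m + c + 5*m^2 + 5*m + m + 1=c + 5*m^2 + m*(5*c + 6) + 1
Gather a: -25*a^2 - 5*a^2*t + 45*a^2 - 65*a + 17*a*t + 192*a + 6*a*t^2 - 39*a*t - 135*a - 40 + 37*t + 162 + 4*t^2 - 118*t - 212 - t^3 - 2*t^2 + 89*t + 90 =a^2*(20 - 5*t) + a*(6*t^2 - 22*t - 8) - t^3 + 2*t^2 + 8*t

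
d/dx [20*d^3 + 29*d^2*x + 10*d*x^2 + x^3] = 29*d^2 + 20*d*x + 3*x^2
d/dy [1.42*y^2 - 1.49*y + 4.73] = 2.84*y - 1.49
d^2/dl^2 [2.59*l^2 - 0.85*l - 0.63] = 5.18000000000000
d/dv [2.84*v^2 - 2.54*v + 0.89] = 5.68*v - 2.54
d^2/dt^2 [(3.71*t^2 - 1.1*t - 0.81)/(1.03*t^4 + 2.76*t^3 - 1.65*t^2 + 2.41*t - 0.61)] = (23.615634*t^8 + 49.276848*t^7 + 1.9130219999999*t^6 - 218.651496*t^5 - 94.9455659999999*t^4 + 162.750422*t^3 - 96.293412*t^2 + 17.786394*t - 8.25183)/(1.092727*t^12 + 8.784252*t^11 + 18.286929*t^10 + 0.551162999999999*t^9 + 9.87084600000001*t^8 + 42.63813*t^7 - 60.115974*t^6 + 75.357165*t^5 - 56.927337*t^4 + 31.632499*t^3 - 12.470718*t^2 + 2.690283*t - 0.226981)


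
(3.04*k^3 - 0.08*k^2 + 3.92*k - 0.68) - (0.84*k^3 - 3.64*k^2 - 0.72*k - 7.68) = 2.2*k^3 + 3.56*k^2 + 4.64*k + 7.0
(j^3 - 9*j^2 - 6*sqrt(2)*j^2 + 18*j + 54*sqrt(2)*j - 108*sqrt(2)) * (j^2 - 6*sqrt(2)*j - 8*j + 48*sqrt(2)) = j^5 - 17*j^4 - 12*sqrt(2)*j^4 + 162*j^3 + 204*sqrt(2)*j^3 - 1080*sqrt(2)*j^2 - 1368*j^2 + 1728*sqrt(2)*j + 6480*j - 10368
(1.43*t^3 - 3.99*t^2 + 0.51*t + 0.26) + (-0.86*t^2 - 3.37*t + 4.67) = 1.43*t^3 - 4.85*t^2 - 2.86*t + 4.93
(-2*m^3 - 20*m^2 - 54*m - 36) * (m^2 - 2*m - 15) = -2*m^5 - 16*m^4 + 16*m^3 + 372*m^2 + 882*m + 540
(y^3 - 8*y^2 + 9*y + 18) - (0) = y^3 - 8*y^2 + 9*y + 18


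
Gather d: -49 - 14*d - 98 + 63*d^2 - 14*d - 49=63*d^2 - 28*d - 196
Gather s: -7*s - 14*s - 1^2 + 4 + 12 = 15 - 21*s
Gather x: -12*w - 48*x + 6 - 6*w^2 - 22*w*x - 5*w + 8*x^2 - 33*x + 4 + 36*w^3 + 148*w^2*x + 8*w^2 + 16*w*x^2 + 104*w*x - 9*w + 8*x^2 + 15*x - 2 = 36*w^3 + 2*w^2 - 26*w + x^2*(16*w + 16) + x*(148*w^2 + 82*w - 66) + 8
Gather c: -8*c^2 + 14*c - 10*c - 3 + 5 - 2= -8*c^2 + 4*c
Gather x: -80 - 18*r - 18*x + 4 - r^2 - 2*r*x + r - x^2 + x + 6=-r^2 - 17*r - x^2 + x*(-2*r - 17) - 70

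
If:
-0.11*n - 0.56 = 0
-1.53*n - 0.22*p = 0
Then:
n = -5.09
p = 35.40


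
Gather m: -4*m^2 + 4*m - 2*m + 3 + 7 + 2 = -4*m^2 + 2*m + 12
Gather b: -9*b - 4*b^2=-4*b^2 - 9*b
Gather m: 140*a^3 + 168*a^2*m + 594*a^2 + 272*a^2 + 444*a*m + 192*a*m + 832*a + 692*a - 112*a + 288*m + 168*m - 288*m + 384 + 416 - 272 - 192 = 140*a^3 + 866*a^2 + 1412*a + m*(168*a^2 + 636*a + 168) + 336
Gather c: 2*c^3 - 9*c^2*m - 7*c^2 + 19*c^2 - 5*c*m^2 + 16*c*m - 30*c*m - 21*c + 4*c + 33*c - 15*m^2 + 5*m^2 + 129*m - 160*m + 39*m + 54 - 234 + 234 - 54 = 2*c^3 + c^2*(12 - 9*m) + c*(-5*m^2 - 14*m + 16) - 10*m^2 + 8*m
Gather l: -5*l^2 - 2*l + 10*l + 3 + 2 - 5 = -5*l^2 + 8*l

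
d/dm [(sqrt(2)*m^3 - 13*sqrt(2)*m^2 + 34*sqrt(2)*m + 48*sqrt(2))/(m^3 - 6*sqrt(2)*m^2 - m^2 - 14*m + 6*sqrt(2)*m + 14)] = sqrt(2)*((3*m^2 - 26*m + 34)*(m^3 - 6*sqrt(2)*m^2 - m^2 - 14*m + 6*sqrt(2)*m + 14) + (m^3 - 13*m^2 + 34*m + 48)*(-3*m^2 + 2*m + 12*sqrt(2)*m - 6*sqrt(2) + 14))/(m^3 - 6*sqrt(2)*m^2 - m^2 - 14*m + 6*sqrt(2)*m + 14)^2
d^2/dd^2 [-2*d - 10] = 0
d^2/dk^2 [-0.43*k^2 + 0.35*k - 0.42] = -0.860000000000000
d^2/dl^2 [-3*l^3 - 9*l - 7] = -18*l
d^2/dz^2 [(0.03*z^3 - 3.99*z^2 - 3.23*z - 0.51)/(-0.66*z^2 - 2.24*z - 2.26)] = (-1.38777878078145e-17*z^5 + 3.5527136788005e-15*z^4 - 9.195216*z^3 - 35.2872*z^2 - 25.302672*z + 11.652064)/(0.287496*z^6 + 2.927232*z^5 + 12.888216*z^4 + 31.286528*z^3 + 44.132376*z^2 + 34.323072*z + 11.543176)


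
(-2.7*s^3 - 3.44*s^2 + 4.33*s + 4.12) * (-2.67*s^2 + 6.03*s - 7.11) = 7.209*s^5 - 7.0962*s^4 - 13.1073*s^3 + 39.5679*s^2 - 5.9427*s - 29.2932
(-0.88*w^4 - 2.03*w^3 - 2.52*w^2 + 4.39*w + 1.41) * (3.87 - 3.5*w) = 3.08*w^5 + 3.6994*w^4 + 0.963900000000001*w^3 - 25.1174*w^2 + 12.0543*w + 5.4567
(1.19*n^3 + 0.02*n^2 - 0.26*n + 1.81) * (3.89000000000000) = 4.6291*n^3 + 0.0778*n^2 - 1.0114*n + 7.0409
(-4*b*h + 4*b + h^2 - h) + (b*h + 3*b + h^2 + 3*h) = -3*b*h + 7*b + 2*h^2 + 2*h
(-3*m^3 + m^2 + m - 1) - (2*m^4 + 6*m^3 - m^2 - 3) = -2*m^4 - 9*m^3 + 2*m^2 + m + 2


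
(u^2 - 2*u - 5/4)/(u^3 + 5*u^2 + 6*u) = (u^2 - 2*u - 5/4)/(u*(u^2 + 5*u + 6))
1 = 1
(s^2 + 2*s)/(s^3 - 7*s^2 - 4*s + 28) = s/(s^2 - 9*s + 14)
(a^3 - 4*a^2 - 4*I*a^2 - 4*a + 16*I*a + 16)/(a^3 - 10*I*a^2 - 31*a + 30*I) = (a^2 - 2*a*(2 + I) + 8*I)/(a^2 - 8*I*a - 15)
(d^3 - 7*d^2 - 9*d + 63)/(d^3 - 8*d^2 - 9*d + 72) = (d - 7)/(d - 8)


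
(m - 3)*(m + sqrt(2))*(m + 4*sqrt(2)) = m^3 - 3*m^2 + 5*sqrt(2)*m^2 - 15*sqrt(2)*m + 8*m - 24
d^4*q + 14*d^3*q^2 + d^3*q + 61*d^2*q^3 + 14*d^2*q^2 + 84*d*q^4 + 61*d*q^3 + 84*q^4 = (d + 3*q)*(d + 4*q)*(d + 7*q)*(d*q + q)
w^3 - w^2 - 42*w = w*(w - 7)*(w + 6)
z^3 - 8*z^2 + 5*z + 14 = (z - 7)*(z - 2)*(z + 1)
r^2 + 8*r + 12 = (r + 2)*(r + 6)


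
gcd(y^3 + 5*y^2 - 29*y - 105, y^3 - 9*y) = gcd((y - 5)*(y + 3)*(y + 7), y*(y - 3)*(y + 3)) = y + 3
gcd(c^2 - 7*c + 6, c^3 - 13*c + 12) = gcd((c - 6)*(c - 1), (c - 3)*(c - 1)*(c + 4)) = c - 1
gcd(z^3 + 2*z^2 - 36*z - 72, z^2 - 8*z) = 1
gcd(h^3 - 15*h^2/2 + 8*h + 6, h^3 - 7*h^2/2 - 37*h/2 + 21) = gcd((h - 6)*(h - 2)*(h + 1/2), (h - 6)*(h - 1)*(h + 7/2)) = h - 6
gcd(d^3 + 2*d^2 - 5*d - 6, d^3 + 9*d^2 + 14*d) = 1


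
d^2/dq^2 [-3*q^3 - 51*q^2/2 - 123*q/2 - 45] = -18*q - 51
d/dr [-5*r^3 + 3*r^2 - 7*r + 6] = -15*r^2 + 6*r - 7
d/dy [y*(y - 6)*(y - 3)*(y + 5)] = 4*y^3 - 12*y^2 - 54*y + 90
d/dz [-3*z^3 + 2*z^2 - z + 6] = -9*z^2 + 4*z - 1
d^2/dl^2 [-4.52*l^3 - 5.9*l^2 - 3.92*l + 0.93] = -27.12*l - 11.8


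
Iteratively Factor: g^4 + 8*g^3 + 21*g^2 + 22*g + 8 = (g + 1)*(g^3 + 7*g^2 + 14*g + 8) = (g + 1)*(g + 2)*(g^2 + 5*g + 4) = (g + 1)*(g + 2)*(g + 4)*(g + 1)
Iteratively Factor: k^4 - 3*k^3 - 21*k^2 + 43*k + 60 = (k + 1)*(k^3 - 4*k^2 - 17*k + 60) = (k - 5)*(k + 1)*(k^2 + k - 12) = (k - 5)*(k - 3)*(k + 1)*(k + 4)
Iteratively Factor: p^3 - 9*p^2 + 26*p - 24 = (p - 3)*(p^2 - 6*p + 8) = (p - 3)*(p - 2)*(p - 4)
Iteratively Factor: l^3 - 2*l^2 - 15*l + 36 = (l + 4)*(l^2 - 6*l + 9) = (l - 3)*(l + 4)*(l - 3)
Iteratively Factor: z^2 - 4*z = (z)*(z - 4)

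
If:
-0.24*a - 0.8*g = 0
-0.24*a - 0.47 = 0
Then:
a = -1.96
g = 0.59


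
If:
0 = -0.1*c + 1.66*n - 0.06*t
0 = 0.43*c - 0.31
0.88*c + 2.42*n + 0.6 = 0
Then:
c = 0.72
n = -0.51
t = -15.31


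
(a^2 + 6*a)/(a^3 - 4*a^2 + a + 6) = a*(a + 6)/(a^3 - 4*a^2 + a + 6)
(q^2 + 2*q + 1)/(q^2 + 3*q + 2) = (q + 1)/(q + 2)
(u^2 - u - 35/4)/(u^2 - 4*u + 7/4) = (2*u + 5)/(2*u - 1)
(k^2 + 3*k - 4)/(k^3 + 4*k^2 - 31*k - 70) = (k^2 + 3*k - 4)/(k^3 + 4*k^2 - 31*k - 70)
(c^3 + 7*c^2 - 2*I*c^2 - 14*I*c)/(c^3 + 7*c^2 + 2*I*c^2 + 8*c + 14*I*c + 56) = c/(c + 4*I)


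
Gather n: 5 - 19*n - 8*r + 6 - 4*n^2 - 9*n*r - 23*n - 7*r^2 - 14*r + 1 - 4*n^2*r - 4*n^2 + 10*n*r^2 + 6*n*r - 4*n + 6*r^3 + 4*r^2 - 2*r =n^2*(-4*r - 8) + n*(10*r^2 - 3*r - 46) + 6*r^3 - 3*r^2 - 24*r + 12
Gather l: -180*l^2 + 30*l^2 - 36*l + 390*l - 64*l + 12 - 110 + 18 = -150*l^2 + 290*l - 80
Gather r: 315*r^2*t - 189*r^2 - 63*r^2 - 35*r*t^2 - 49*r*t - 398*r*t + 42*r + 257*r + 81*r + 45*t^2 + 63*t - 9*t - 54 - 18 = r^2*(315*t - 252) + r*(-35*t^2 - 447*t + 380) + 45*t^2 + 54*t - 72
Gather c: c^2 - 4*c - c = c^2 - 5*c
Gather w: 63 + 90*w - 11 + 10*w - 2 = 100*w + 50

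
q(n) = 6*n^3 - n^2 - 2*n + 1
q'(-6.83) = 851.34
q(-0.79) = -1.00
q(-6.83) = -1943.66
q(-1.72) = -29.05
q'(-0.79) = 10.81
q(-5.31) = -914.90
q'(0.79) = 7.65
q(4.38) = 477.22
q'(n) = 18*n^2 - 2*n - 2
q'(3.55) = 217.74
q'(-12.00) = 2614.00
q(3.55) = 249.73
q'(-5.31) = 516.15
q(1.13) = 6.12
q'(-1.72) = 54.69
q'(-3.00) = 166.00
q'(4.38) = 334.56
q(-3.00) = -164.00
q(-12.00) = -10487.00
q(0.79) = 1.75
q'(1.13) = 18.72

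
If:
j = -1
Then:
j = -1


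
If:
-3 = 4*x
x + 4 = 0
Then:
No Solution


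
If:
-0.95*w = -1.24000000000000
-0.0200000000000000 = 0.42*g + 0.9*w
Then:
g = -2.84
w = 1.31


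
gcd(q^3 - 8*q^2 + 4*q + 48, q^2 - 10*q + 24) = q^2 - 10*q + 24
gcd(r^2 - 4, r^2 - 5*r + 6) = r - 2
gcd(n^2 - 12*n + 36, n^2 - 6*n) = n - 6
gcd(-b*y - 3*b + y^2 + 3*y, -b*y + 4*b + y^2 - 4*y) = -b + y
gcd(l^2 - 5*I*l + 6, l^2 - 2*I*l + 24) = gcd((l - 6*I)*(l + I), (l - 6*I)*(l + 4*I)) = l - 6*I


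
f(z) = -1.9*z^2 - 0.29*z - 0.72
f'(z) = -3.8*z - 0.29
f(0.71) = -1.88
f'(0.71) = -2.99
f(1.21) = -3.85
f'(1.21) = -4.89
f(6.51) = -83.13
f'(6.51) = -25.03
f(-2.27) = -9.85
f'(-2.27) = 8.34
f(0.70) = -1.85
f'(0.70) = -2.95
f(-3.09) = -17.97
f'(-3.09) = 11.45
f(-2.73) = -14.09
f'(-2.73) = 10.08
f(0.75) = -2.01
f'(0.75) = -3.14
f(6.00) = -70.86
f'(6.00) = -23.09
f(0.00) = -0.72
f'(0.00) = -0.29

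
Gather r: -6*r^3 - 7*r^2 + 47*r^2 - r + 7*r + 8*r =-6*r^3 + 40*r^2 + 14*r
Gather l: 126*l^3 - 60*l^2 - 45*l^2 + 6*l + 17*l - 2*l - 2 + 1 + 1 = 126*l^3 - 105*l^2 + 21*l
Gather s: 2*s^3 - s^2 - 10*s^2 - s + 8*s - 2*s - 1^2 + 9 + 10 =2*s^3 - 11*s^2 + 5*s + 18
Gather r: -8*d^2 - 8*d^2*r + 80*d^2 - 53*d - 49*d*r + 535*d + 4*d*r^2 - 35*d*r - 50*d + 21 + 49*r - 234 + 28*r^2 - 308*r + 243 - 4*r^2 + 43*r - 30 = 72*d^2 + 432*d + r^2*(4*d + 24) + r*(-8*d^2 - 84*d - 216)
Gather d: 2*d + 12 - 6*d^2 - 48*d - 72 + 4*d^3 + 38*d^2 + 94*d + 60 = 4*d^3 + 32*d^2 + 48*d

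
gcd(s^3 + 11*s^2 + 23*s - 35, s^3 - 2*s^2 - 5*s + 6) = s - 1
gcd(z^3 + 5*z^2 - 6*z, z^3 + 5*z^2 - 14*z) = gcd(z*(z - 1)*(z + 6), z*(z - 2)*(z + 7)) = z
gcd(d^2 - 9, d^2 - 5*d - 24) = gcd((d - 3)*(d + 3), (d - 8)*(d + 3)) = d + 3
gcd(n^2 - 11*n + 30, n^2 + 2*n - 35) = n - 5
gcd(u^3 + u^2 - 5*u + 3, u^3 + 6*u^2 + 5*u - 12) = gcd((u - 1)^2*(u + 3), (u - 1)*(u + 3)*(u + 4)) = u^2 + 2*u - 3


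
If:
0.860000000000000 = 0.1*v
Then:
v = 8.60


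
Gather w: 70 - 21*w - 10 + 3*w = 60 - 18*w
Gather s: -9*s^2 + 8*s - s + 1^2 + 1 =-9*s^2 + 7*s + 2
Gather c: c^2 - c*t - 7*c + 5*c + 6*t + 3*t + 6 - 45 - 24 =c^2 + c*(-t - 2) + 9*t - 63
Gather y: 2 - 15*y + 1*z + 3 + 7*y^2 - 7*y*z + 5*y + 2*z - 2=7*y^2 + y*(-7*z - 10) + 3*z + 3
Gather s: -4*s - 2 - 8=-4*s - 10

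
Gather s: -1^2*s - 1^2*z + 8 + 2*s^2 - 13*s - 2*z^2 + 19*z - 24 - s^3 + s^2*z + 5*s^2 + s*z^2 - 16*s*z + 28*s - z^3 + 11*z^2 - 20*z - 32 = -s^3 + s^2*(z + 7) + s*(z^2 - 16*z + 14) - z^3 + 9*z^2 - 2*z - 48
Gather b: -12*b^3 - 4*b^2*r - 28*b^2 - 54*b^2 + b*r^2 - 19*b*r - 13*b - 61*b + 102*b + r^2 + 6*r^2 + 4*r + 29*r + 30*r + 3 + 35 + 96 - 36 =-12*b^3 + b^2*(-4*r - 82) + b*(r^2 - 19*r + 28) + 7*r^2 + 63*r + 98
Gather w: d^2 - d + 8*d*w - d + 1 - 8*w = d^2 - 2*d + w*(8*d - 8) + 1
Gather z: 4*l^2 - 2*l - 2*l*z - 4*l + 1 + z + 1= 4*l^2 - 6*l + z*(1 - 2*l) + 2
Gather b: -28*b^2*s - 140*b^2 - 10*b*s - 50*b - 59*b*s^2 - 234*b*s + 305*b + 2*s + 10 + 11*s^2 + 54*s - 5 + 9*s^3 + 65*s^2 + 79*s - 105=b^2*(-28*s - 140) + b*(-59*s^2 - 244*s + 255) + 9*s^3 + 76*s^2 + 135*s - 100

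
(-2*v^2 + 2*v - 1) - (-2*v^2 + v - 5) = v + 4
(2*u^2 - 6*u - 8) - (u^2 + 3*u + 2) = u^2 - 9*u - 10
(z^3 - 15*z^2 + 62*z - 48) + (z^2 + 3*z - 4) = z^3 - 14*z^2 + 65*z - 52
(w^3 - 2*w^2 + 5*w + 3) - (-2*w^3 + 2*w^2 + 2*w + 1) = 3*w^3 - 4*w^2 + 3*w + 2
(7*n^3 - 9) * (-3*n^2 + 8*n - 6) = -21*n^5 + 56*n^4 - 42*n^3 + 27*n^2 - 72*n + 54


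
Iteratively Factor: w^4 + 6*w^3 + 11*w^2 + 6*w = (w)*(w^3 + 6*w^2 + 11*w + 6) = w*(w + 3)*(w^2 + 3*w + 2) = w*(w + 1)*(w + 3)*(w + 2)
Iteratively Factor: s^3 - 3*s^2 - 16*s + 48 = (s - 3)*(s^2 - 16) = (s - 4)*(s - 3)*(s + 4)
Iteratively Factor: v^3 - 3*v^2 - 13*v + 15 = (v + 3)*(v^2 - 6*v + 5) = (v - 1)*(v + 3)*(v - 5)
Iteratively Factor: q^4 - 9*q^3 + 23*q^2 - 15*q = (q - 5)*(q^3 - 4*q^2 + 3*q) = (q - 5)*(q - 1)*(q^2 - 3*q) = q*(q - 5)*(q - 1)*(q - 3)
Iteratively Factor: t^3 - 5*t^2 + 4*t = (t - 1)*(t^2 - 4*t) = (t - 4)*(t - 1)*(t)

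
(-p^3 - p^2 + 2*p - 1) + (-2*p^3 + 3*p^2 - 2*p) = -3*p^3 + 2*p^2 - 1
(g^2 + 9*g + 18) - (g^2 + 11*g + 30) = -2*g - 12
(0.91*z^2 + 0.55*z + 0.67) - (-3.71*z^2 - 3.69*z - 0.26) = 4.62*z^2 + 4.24*z + 0.93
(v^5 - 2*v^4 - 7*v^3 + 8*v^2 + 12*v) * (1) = v^5 - 2*v^4 - 7*v^3 + 8*v^2 + 12*v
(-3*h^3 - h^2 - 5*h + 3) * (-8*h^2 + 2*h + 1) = 24*h^5 + 2*h^4 + 35*h^3 - 35*h^2 + h + 3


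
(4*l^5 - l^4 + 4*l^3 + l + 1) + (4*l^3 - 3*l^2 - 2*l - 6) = 4*l^5 - l^4 + 8*l^3 - 3*l^2 - l - 5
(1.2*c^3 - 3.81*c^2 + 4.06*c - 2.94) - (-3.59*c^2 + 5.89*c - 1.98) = 1.2*c^3 - 0.22*c^2 - 1.83*c - 0.96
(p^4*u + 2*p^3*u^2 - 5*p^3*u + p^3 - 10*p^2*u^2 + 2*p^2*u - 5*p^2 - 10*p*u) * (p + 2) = p^5*u + 2*p^4*u^2 - 3*p^4*u + p^4 - 6*p^3*u^2 - 8*p^3*u - 3*p^3 - 20*p^2*u^2 - 6*p^2*u - 10*p^2 - 20*p*u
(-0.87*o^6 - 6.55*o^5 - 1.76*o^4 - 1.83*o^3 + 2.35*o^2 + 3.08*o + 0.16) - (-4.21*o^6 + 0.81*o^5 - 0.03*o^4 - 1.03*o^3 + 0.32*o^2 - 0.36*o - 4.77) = 3.34*o^6 - 7.36*o^5 - 1.73*o^4 - 0.8*o^3 + 2.03*o^2 + 3.44*o + 4.93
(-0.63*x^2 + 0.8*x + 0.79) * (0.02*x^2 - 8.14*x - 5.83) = -0.0126*x^4 + 5.1442*x^3 - 2.8233*x^2 - 11.0946*x - 4.6057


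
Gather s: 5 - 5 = 0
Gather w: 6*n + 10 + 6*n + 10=12*n + 20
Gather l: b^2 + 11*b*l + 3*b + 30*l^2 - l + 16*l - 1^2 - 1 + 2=b^2 + 3*b + 30*l^2 + l*(11*b + 15)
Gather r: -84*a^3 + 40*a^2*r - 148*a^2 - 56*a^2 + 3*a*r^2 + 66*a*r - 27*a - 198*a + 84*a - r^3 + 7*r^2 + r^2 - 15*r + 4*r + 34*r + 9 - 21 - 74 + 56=-84*a^3 - 204*a^2 - 141*a - r^3 + r^2*(3*a + 8) + r*(40*a^2 + 66*a + 23) - 30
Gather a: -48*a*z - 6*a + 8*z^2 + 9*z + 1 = a*(-48*z - 6) + 8*z^2 + 9*z + 1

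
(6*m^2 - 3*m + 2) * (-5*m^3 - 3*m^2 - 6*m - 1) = -30*m^5 - 3*m^4 - 37*m^3 + 6*m^2 - 9*m - 2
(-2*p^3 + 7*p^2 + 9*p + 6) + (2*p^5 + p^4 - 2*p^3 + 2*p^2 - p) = 2*p^5 + p^4 - 4*p^3 + 9*p^2 + 8*p + 6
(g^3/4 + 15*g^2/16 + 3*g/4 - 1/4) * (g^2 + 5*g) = g^5/4 + 35*g^4/16 + 87*g^3/16 + 7*g^2/2 - 5*g/4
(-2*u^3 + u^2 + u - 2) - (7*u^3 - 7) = -9*u^3 + u^2 + u + 5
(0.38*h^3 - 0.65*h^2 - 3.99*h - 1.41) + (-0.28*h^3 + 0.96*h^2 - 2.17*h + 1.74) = 0.1*h^3 + 0.31*h^2 - 6.16*h + 0.33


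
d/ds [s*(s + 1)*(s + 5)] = 3*s^2 + 12*s + 5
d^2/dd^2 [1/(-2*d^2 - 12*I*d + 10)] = (d^2 + 6*I*d - 4*(d + 3*I)^2 - 5)/(d^2 + 6*I*d - 5)^3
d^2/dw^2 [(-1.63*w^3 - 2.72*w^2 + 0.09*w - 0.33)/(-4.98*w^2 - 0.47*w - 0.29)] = (5.6843418860808e-14*w^5 - 21.184894*w^3 + 26.868462*w^2 + 6.236754*w - 0.32534)/(123.505992*w^6 + 34.968564*w^5 + 24.876594*w^4 + 4.176467*w^3 + 1.448637*w^2 + 0.118581*w + 0.024389)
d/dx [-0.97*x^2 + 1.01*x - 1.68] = 1.01 - 1.94*x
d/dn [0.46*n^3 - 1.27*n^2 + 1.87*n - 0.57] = 1.38*n^2 - 2.54*n + 1.87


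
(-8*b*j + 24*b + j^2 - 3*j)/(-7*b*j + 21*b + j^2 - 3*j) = (8*b - j)/(7*b - j)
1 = 1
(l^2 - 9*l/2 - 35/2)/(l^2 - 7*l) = (l + 5/2)/l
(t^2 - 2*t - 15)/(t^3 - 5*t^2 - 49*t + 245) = (t + 3)/(t^2 - 49)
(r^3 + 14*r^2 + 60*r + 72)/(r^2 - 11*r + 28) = (r^3 + 14*r^2 + 60*r + 72)/(r^2 - 11*r + 28)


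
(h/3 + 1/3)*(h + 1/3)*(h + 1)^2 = h^4/3 + 10*h^3/9 + 4*h^2/3 + 2*h/3 + 1/9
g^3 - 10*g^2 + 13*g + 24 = (g - 8)*(g - 3)*(g + 1)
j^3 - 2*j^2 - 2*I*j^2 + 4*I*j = j*(j - 2)*(j - 2*I)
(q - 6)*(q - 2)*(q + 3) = q^3 - 5*q^2 - 12*q + 36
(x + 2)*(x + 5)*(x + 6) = x^3 + 13*x^2 + 52*x + 60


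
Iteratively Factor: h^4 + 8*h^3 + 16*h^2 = (h + 4)*(h^3 + 4*h^2) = (h + 4)^2*(h^2) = h*(h + 4)^2*(h)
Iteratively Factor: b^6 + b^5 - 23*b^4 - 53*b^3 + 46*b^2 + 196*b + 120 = (b + 2)*(b^5 - b^4 - 21*b^3 - 11*b^2 + 68*b + 60) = (b + 2)^2*(b^4 - 3*b^3 - 15*b^2 + 19*b + 30) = (b - 5)*(b + 2)^2*(b^3 + 2*b^2 - 5*b - 6) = (b - 5)*(b - 2)*(b + 2)^2*(b^2 + 4*b + 3) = (b - 5)*(b - 2)*(b + 2)^2*(b + 3)*(b + 1)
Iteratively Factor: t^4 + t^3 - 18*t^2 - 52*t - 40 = (t + 2)*(t^3 - t^2 - 16*t - 20) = (t + 2)^2*(t^2 - 3*t - 10) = (t - 5)*(t + 2)^2*(t + 2)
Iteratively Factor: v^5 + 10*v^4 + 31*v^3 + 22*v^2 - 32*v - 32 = (v + 4)*(v^4 + 6*v^3 + 7*v^2 - 6*v - 8) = (v + 1)*(v + 4)*(v^3 + 5*v^2 + 2*v - 8) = (v + 1)*(v + 4)^2*(v^2 + v - 2) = (v + 1)*(v + 2)*(v + 4)^2*(v - 1)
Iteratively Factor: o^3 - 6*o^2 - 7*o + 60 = (o - 4)*(o^2 - 2*o - 15) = (o - 5)*(o - 4)*(o + 3)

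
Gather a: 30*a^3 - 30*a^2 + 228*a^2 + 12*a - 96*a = 30*a^3 + 198*a^2 - 84*a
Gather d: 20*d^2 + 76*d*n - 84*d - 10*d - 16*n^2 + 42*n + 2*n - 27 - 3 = 20*d^2 + d*(76*n - 94) - 16*n^2 + 44*n - 30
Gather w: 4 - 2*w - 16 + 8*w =6*w - 12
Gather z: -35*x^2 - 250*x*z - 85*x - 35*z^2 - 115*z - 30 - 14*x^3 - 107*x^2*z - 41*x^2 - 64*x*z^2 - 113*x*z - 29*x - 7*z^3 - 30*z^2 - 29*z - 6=-14*x^3 - 76*x^2 - 114*x - 7*z^3 + z^2*(-64*x - 65) + z*(-107*x^2 - 363*x - 144) - 36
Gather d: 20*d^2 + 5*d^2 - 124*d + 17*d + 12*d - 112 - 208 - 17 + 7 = 25*d^2 - 95*d - 330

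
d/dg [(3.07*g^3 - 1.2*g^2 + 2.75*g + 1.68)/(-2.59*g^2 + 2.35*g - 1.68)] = (-7.9513*g^4 + 14.429*g^3 - 11.1703*g^2 + 12.7344*g - 8.568)/(6.7081*g^4 - 12.173*g^3 + 14.2249*g^2 - 7.896*g + 2.8224)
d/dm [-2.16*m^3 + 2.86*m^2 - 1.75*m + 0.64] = -6.48*m^2 + 5.72*m - 1.75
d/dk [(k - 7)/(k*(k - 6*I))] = (-k^2 + 14*k - 42*I)/(k^2*(k^2 - 12*I*k - 36))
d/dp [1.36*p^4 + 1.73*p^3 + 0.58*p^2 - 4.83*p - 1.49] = 5.44*p^3 + 5.19*p^2 + 1.16*p - 4.83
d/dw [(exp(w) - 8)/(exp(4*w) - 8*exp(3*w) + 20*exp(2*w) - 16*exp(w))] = (-3*exp(3*w) + 42*exp(2*w) - 128*exp(w) + 64)*exp(-w)/(exp(5*w) - 14*exp(4*w) + 76*exp(3*w) - 200*exp(2*w) + 256*exp(w) - 128)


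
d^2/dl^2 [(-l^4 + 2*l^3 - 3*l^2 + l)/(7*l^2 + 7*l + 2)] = 2*(-49*l^6 - 147*l^5 - 189*l^4 + 154*l^3 + 186*l^2 - 18*l - 26)/(343*l^6 + 1029*l^5 + 1323*l^4 + 931*l^3 + 378*l^2 + 84*l + 8)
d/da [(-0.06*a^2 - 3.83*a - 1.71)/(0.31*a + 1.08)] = (-0.0186*a^2 - 0.1296*a - 3.6063)/(0.0961*a^2 + 0.6696*a + 1.1664)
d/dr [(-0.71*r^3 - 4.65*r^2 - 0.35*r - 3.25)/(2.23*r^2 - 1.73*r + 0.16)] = (-1.5833*r^4 + 2.4566*r^3 + 8.4842*r^2 + 13.007*r - 5.6785)/(4.9729*r^4 - 7.7158*r^3 + 3.7065*r^2 - 0.5536*r + 0.0256)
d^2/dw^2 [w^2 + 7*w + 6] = 2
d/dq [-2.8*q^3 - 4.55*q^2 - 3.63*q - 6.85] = -8.4*q^2 - 9.1*q - 3.63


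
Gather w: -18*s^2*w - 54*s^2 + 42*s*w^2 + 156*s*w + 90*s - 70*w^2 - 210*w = -54*s^2 + 90*s + w^2*(42*s - 70) + w*(-18*s^2 + 156*s - 210)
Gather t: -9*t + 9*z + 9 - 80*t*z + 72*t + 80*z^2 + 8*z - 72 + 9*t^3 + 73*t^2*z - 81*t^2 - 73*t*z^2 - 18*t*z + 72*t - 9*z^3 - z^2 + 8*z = 9*t^3 + t^2*(73*z - 81) + t*(-73*z^2 - 98*z + 135) - 9*z^3 + 79*z^2 + 25*z - 63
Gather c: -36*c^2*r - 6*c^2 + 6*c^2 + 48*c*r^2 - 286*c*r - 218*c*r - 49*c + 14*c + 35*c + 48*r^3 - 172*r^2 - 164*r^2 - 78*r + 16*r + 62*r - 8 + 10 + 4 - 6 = -36*c^2*r + c*(48*r^2 - 504*r) + 48*r^3 - 336*r^2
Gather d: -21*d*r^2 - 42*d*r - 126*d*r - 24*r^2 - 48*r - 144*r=d*(-21*r^2 - 168*r) - 24*r^2 - 192*r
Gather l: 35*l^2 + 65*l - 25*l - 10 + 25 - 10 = 35*l^2 + 40*l + 5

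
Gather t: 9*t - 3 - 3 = 9*t - 6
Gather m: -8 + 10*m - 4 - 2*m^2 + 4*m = -2*m^2 + 14*m - 12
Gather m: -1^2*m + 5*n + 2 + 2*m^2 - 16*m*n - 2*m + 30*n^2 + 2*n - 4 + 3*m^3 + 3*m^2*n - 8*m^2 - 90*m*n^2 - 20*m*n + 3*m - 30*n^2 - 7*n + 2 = 3*m^3 + m^2*(3*n - 6) + m*(-90*n^2 - 36*n)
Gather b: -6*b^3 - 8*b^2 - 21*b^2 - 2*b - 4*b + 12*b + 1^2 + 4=-6*b^3 - 29*b^2 + 6*b + 5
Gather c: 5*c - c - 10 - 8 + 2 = 4*c - 16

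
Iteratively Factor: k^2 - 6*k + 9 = (k - 3)*(k - 3)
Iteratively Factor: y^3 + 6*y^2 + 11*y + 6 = (y + 2)*(y^2 + 4*y + 3) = (y + 1)*(y + 2)*(y + 3)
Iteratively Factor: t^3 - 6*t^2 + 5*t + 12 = (t - 3)*(t^2 - 3*t - 4) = (t - 3)*(t + 1)*(t - 4)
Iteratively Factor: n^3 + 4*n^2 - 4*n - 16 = (n + 2)*(n^2 + 2*n - 8) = (n + 2)*(n + 4)*(n - 2)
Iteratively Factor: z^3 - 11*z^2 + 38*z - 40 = (z - 4)*(z^2 - 7*z + 10) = (z - 5)*(z - 4)*(z - 2)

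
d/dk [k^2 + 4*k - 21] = 2*k + 4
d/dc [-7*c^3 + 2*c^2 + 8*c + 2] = -21*c^2 + 4*c + 8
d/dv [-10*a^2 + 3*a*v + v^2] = 3*a + 2*v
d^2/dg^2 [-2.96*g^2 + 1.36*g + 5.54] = -5.92000000000000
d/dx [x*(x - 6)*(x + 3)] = 3*x^2 - 6*x - 18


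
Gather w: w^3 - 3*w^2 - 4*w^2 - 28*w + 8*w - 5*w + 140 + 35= w^3 - 7*w^2 - 25*w + 175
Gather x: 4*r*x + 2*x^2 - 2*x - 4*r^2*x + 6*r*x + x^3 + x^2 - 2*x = x^3 + 3*x^2 + x*(-4*r^2 + 10*r - 4)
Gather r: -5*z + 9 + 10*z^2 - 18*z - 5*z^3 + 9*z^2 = -5*z^3 + 19*z^2 - 23*z + 9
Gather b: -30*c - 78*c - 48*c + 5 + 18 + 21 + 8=52 - 156*c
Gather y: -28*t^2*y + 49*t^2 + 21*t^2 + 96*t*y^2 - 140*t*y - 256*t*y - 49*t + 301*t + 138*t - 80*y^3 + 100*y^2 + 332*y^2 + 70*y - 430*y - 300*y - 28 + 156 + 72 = 70*t^2 + 390*t - 80*y^3 + y^2*(96*t + 432) + y*(-28*t^2 - 396*t - 660) + 200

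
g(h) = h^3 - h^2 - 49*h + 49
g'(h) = 3*h^2 - 2*h - 49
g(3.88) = -97.76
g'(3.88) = -11.60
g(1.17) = -8.10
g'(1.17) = -47.23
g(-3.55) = 165.61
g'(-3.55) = -4.09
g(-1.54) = 118.44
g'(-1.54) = -38.81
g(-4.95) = 145.76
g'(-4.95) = 34.41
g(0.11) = 43.60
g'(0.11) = -49.18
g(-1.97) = 134.00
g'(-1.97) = -33.42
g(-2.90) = 158.30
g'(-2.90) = -17.97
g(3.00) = -80.00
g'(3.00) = -28.00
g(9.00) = 256.00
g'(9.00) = 176.00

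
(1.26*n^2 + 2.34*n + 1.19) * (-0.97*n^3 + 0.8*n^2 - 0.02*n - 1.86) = -1.2222*n^5 - 1.2618*n^4 + 0.6925*n^3 - 1.4384*n^2 - 4.3762*n - 2.2134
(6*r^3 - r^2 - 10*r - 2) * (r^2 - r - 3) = 6*r^5 - 7*r^4 - 27*r^3 + 11*r^2 + 32*r + 6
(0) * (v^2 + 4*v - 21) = 0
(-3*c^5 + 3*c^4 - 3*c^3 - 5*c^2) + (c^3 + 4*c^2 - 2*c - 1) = -3*c^5 + 3*c^4 - 2*c^3 - c^2 - 2*c - 1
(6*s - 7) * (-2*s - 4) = -12*s^2 - 10*s + 28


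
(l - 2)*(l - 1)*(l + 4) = l^3 + l^2 - 10*l + 8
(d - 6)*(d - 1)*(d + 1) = d^3 - 6*d^2 - d + 6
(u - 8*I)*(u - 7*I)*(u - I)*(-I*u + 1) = -I*u^4 - 15*u^3 + 55*I*u^2 - 15*u + 56*I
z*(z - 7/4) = z^2 - 7*z/4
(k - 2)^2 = k^2 - 4*k + 4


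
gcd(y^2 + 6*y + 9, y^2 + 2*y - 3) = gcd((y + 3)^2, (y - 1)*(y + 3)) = y + 3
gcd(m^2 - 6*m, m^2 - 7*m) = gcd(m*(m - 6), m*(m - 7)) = m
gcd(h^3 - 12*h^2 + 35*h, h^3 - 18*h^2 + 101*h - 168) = h - 7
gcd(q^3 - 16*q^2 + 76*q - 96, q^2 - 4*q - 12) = q - 6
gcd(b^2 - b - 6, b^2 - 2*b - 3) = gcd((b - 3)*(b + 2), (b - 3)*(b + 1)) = b - 3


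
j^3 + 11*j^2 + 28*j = j*(j + 4)*(j + 7)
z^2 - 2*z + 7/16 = (z - 7/4)*(z - 1/4)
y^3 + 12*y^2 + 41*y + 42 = (y + 2)*(y + 3)*(y + 7)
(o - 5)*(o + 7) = o^2 + 2*o - 35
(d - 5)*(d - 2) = d^2 - 7*d + 10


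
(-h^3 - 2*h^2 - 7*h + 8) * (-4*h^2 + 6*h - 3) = 4*h^5 + 2*h^4 + 19*h^3 - 68*h^2 + 69*h - 24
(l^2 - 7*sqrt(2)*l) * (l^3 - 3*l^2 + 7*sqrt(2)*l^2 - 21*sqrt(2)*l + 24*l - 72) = l^5 - 3*l^4 - 74*l^3 - 168*sqrt(2)*l^2 + 222*l^2 + 504*sqrt(2)*l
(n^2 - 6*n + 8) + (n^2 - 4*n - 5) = 2*n^2 - 10*n + 3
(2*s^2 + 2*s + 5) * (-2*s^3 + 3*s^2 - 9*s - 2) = -4*s^5 + 2*s^4 - 22*s^3 - 7*s^2 - 49*s - 10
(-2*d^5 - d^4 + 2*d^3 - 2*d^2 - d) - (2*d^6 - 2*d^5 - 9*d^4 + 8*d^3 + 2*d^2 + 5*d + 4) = -2*d^6 + 8*d^4 - 6*d^3 - 4*d^2 - 6*d - 4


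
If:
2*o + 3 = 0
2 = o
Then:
No Solution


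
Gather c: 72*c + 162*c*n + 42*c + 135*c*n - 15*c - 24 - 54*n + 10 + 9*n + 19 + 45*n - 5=c*(297*n + 99)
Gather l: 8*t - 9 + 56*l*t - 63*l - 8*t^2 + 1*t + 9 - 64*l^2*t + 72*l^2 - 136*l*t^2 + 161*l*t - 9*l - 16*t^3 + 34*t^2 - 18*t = l^2*(72 - 64*t) + l*(-136*t^2 + 217*t - 72) - 16*t^3 + 26*t^2 - 9*t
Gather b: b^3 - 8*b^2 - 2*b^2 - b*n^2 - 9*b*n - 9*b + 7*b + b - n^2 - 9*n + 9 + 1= b^3 - 10*b^2 + b*(-n^2 - 9*n - 1) - n^2 - 9*n + 10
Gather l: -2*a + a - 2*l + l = -a - l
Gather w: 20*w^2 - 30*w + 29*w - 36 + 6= 20*w^2 - w - 30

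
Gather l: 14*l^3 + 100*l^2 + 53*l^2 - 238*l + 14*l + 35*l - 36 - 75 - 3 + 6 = 14*l^3 + 153*l^2 - 189*l - 108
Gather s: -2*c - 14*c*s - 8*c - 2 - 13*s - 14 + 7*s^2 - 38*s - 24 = -10*c + 7*s^2 + s*(-14*c - 51) - 40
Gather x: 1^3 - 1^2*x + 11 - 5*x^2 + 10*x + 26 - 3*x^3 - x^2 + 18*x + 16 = -3*x^3 - 6*x^2 + 27*x + 54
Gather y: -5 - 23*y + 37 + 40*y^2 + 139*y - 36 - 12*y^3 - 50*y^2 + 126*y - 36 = -12*y^3 - 10*y^2 + 242*y - 40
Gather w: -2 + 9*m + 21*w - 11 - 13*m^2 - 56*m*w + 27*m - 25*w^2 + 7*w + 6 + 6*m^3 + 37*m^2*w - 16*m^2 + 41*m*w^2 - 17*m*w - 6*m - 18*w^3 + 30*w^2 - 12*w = 6*m^3 - 29*m^2 + 30*m - 18*w^3 + w^2*(41*m + 5) + w*(37*m^2 - 73*m + 16) - 7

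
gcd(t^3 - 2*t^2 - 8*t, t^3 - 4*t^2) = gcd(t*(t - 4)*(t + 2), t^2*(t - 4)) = t^2 - 4*t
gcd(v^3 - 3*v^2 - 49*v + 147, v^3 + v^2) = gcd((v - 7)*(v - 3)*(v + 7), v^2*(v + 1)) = 1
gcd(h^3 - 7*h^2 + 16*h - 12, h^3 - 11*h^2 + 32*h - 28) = h^2 - 4*h + 4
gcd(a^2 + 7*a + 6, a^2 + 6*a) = a + 6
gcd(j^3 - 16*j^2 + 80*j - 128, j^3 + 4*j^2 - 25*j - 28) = j - 4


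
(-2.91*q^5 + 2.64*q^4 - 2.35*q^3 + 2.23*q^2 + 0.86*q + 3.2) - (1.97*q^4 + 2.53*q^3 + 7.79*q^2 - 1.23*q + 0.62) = -2.91*q^5 + 0.67*q^4 - 4.88*q^3 - 5.56*q^2 + 2.09*q + 2.58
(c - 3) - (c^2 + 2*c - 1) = -c^2 - c - 2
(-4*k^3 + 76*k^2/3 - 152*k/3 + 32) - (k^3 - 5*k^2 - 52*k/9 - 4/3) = -5*k^3 + 91*k^2/3 - 404*k/9 + 100/3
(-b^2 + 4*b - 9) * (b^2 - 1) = -b^4 + 4*b^3 - 8*b^2 - 4*b + 9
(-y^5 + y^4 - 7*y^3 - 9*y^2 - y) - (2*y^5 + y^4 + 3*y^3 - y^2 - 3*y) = -3*y^5 - 10*y^3 - 8*y^2 + 2*y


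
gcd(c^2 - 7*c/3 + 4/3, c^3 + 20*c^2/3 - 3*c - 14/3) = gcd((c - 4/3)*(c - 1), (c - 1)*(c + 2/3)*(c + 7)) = c - 1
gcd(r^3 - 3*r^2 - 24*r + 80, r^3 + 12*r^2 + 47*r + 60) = r + 5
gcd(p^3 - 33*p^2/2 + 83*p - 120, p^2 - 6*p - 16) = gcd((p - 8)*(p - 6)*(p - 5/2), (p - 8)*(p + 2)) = p - 8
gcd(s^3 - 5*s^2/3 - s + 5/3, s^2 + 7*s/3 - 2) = 1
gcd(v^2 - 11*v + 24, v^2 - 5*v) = 1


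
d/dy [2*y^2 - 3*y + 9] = 4*y - 3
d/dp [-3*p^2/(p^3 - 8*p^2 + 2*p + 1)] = 3*p*(p^3 - 2*p - 2)/(p^6 - 16*p^5 + 68*p^4 - 30*p^3 - 12*p^2 + 4*p + 1)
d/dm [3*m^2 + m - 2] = 6*m + 1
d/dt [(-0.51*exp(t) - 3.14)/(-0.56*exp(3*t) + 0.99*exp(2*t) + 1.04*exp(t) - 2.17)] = (-0.5712*exp(3*t) - 4.7703*exp(2*t) + 6.2172*exp(t) + 4.3723)*exp(t)/(0.3136*exp(6*t) - 1.1088*exp(5*t) - 0.1847*exp(4*t) + 4.4896*exp(3*t) - 3.215*exp(2*t) - 4.5136*exp(t) + 4.7089)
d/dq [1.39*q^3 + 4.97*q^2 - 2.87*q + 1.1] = 4.17*q^2 + 9.94*q - 2.87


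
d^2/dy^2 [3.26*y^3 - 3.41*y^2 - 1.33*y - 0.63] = 19.56*y - 6.82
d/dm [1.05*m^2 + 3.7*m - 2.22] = 2.1*m + 3.7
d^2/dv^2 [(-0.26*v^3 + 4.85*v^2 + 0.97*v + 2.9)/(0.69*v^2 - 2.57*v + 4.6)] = (1.11022302462516e-16*v^5 - 3.5527136788005e-15*v^4 + 16.340576*v^3 - 65.63694*v^2 - 82.3377*v + 248.0859)/(0.328509*v^6 - 3.670731*v^5 + 20.242323*v^4 - 65.917673*v^3 + 134.94882*v^2 - 163.1436*v + 97.336)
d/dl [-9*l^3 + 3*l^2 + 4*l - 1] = -27*l^2 + 6*l + 4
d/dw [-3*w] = -3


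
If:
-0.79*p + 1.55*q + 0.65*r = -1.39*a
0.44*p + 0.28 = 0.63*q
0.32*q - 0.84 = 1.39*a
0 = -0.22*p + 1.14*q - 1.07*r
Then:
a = -0.56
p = -0.35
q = 0.20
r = 0.29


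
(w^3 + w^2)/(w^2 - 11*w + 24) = w^2*(w + 1)/(w^2 - 11*w + 24)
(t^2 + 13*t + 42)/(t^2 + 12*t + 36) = (t + 7)/(t + 6)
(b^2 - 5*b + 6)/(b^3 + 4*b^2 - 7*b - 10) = (b - 3)/(b^2 + 6*b + 5)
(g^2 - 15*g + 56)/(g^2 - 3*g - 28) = (g - 8)/(g + 4)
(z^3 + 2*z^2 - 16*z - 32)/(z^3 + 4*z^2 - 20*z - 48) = (z + 4)/(z + 6)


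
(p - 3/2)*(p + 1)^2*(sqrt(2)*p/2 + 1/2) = sqrt(2)*p^4/2 + sqrt(2)*p^3/4 + p^3/2 - sqrt(2)*p^2 + p^2/4 - 3*sqrt(2)*p/4 - p - 3/4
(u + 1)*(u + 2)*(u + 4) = u^3 + 7*u^2 + 14*u + 8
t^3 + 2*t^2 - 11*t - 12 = (t - 3)*(t + 1)*(t + 4)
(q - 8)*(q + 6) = q^2 - 2*q - 48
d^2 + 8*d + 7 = (d + 1)*(d + 7)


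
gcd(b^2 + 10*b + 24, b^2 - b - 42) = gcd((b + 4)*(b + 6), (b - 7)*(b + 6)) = b + 6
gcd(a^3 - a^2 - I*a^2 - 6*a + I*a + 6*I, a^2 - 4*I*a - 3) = a - I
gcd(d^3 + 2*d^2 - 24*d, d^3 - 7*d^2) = d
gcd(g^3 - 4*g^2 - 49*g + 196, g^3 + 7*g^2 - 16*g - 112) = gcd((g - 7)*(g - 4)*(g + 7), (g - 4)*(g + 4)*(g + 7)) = g^2 + 3*g - 28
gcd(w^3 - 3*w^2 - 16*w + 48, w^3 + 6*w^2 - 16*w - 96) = w^2 - 16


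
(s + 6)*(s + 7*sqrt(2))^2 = s^3 + 6*s^2 + 14*sqrt(2)*s^2 + 98*s + 84*sqrt(2)*s + 588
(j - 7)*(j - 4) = j^2 - 11*j + 28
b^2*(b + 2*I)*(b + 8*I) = b^4 + 10*I*b^3 - 16*b^2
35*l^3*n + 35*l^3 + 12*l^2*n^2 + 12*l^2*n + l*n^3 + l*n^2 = (5*l + n)*(7*l + n)*(l*n + l)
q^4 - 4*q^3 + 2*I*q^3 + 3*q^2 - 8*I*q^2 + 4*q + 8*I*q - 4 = (q - 2)^2*(q + I)^2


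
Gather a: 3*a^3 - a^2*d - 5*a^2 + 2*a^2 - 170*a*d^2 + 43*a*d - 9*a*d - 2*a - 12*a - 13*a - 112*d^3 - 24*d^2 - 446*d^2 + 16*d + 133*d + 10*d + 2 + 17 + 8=3*a^3 + a^2*(-d - 3) + a*(-170*d^2 + 34*d - 27) - 112*d^3 - 470*d^2 + 159*d + 27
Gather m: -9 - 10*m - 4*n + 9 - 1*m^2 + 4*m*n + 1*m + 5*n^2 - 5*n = -m^2 + m*(4*n - 9) + 5*n^2 - 9*n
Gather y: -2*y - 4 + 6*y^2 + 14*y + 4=6*y^2 + 12*y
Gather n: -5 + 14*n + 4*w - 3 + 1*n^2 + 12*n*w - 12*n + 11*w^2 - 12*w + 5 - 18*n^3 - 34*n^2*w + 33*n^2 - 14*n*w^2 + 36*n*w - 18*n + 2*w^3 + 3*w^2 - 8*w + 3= -18*n^3 + n^2*(34 - 34*w) + n*(-14*w^2 + 48*w - 16) + 2*w^3 + 14*w^2 - 16*w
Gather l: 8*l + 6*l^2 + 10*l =6*l^2 + 18*l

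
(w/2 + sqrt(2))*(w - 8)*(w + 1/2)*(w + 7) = w^4/2 - w^3/4 + sqrt(2)*w^3 - 113*w^2/4 - sqrt(2)*w^2/2 - 113*sqrt(2)*w/2 - 14*w - 28*sqrt(2)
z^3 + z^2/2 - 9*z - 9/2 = (z - 3)*(z + 1/2)*(z + 3)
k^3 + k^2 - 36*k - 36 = (k - 6)*(k + 1)*(k + 6)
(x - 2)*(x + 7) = x^2 + 5*x - 14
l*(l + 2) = l^2 + 2*l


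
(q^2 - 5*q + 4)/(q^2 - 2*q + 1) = (q - 4)/(q - 1)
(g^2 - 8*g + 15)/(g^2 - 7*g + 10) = (g - 3)/(g - 2)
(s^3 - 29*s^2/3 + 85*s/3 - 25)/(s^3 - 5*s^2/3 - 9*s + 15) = (s - 5)/(s + 3)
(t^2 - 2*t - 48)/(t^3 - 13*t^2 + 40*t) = (t + 6)/(t*(t - 5))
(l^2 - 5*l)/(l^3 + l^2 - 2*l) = (l - 5)/(l^2 + l - 2)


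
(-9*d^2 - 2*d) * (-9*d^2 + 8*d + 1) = 81*d^4 - 54*d^3 - 25*d^2 - 2*d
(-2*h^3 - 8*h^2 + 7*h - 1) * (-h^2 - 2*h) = 2*h^5 + 12*h^4 + 9*h^3 - 13*h^2 + 2*h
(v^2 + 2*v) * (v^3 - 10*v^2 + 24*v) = v^5 - 8*v^4 + 4*v^3 + 48*v^2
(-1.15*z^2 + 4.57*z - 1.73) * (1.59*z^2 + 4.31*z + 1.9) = -1.8285*z^4 + 2.3098*z^3 + 14.761*z^2 + 1.2267*z - 3.287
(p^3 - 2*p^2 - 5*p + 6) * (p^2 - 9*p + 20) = p^5 - 11*p^4 + 33*p^3 + 11*p^2 - 154*p + 120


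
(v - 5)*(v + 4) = v^2 - v - 20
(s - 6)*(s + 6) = s^2 - 36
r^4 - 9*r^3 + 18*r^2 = r^2*(r - 6)*(r - 3)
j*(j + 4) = j^2 + 4*j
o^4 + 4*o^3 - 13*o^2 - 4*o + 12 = (o - 2)*(o - 1)*(o + 1)*(o + 6)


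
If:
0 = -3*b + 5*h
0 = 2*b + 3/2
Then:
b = -3/4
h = -9/20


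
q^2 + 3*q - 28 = (q - 4)*(q + 7)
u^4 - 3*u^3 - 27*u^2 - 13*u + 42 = (u - 7)*(u - 1)*(u + 2)*(u + 3)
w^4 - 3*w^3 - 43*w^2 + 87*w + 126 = (w - 7)*(w - 3)*(w + 1)*(w + 6)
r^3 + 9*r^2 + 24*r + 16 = (r + 1)*(r + 4)^2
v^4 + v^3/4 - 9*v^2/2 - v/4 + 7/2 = (v - 7/4)*(v - 1)*(v + 1)*(v + 2)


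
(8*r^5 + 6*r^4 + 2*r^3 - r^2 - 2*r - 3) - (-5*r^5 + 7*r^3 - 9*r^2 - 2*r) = 13*r^5 + 6*r^4 - 5*r^3 + 8*r^2 - 3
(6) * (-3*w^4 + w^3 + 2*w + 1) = -18*w^4 + 6*w^3 + 12*w + 6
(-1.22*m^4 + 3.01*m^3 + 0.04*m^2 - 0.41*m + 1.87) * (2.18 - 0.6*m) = 0.732*m^5 - 4.4656*m^4 + 6.5378*m^3 + 0.3332*m^2 - 2.0158*m + 4.0766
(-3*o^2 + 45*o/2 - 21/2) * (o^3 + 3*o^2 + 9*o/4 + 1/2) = -3*o^5 + 27*o^4/2 + 201*o^3/4 + 141*o^2/8 - 99*o/8 - 21/4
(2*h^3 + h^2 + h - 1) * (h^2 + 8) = 2*h^5 + h^4 + 17*h^3 + 7*h^2 + 8*h - 8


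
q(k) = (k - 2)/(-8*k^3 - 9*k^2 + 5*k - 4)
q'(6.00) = 0.00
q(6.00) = 0.00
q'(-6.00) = 0.00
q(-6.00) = -0.00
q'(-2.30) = -0.27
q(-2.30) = -0.13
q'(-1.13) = -0.28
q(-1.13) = 0.33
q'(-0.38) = 0.29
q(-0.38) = 0.35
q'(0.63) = -0.68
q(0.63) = 0.21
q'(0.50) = -0.88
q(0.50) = 0.32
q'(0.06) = 0.27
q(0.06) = 0.52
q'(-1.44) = -1.98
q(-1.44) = 0.58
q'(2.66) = -0.00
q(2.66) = -0.00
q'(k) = (k - 2)*(24*k^2 + 18*k - 5)/(-8*k^3 - 9*k^2 + 5*k - 4)^2 + 1/(-8*k^3 - 9*k^2 + 5*k - 4) = (16*k^3 - 39*k^2 - 36*k + 6)/(64*k^6 + 144*k^5 + k^4 - 26*k^3 + 97*k^2 - 40*k + 16)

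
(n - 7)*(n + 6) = n^2 - n - 42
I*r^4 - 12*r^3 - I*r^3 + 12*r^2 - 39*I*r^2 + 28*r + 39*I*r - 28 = (r + I)*(r + 4*I)*(r + 7*I)*(I*r - I)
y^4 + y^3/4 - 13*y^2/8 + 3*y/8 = y*(y - 1)*(y - 1/4)*(y + 3/2)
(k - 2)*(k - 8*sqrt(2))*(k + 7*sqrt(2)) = k^3 - 2*k^2 - sqrt(2)*k^2 - 112*k + 2*sqrt(2)*k + 224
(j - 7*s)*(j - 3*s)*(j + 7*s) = j^3 - 3*j^2*s - 49*j*s^2 + 147*s^3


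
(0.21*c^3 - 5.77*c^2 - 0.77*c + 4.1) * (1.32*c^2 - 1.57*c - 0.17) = 0.2772*c^5 - 7.9461*c^4 + 8.0068*c^3 + 7.6018*c^2 - 6.3061*c - 0.697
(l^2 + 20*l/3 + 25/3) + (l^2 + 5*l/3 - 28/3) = 2*l^2 + 25*l/3 - 1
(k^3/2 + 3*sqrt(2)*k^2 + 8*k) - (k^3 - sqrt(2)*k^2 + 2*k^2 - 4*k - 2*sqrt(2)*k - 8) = -k^3/2 - 2*k^2 + 4*sqrt(2)*k^2 + 2*sqrt(2)*k + 12*k + 8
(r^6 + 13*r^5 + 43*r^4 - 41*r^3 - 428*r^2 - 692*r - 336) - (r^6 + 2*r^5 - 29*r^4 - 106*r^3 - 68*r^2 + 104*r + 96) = 11*r^5 + 72*r^4 + 65*r^3 - 360*r^2 - 796*r - 432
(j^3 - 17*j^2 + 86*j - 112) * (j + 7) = j^4 - 10*j^3 - 33*j^2 + 490*j - 784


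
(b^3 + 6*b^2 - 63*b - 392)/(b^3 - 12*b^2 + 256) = (b^2 + 14*b + 49)/(b^2 - 4*b - 32)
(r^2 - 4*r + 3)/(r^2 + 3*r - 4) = (r - 3)/(r + 4)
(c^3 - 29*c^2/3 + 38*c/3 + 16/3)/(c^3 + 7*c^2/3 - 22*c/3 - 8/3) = (c - 8)/(c + 4)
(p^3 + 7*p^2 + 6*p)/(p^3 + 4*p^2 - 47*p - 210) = p*(p + 1)/(p^2 - 2*p - 35)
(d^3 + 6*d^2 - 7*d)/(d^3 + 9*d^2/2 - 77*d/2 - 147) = 2*d*(d - 1)/(2*d^2 - 5*d - 42)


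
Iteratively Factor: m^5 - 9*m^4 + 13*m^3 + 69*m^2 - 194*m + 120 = (m - 5)*(m^4 - 4*m^3 - 7*m^2 + 34*m - 24) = (m - 5)*(m + 3)*(m^3 - 7*m^2 + 14*m - 8) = (m - 5)*(m - 4)*(m + 3)*(m^2 - 3*m + 2) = (m - 5)*(m - 4)*(m - 2)*(m + 3)*(m - 1)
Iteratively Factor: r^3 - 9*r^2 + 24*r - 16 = (r - 4)*(r^2 - 5*r + 4) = (r - 4)*(r - 1)*(r - 4)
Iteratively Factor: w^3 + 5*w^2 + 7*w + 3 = (w + 3)*(w^2 + 2*w + 1) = (w + 1)*(w + 3)*(w + 1)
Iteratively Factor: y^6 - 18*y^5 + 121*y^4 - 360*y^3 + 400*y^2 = (y - 5)*(y^5 - 13*y^4 + 56*y^3 - 80*y^2) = (y - 5)*(y - 4)*(y^4 - 9*y^3 + 20*y^2) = y*(y - 5)*(y - 4)*(y^3 - 9*y^2 + 20*y) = y^2*(y - 5)*(y - 4)*(y^2 - 9*y + 20) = y^2*(y - 5)^2*(y - 4)*(y - 4)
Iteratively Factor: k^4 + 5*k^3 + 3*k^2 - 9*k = (k + 3)*(k^3 + 2*k^2 - 3*k) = (k + 3)^2*(k^2 - k) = k*(k + 3)^2*(k - 1)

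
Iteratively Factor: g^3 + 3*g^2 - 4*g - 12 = (g - 2)*(g^2 + 5*g + 6) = (g - 2)*(g + 3)*(g + 2)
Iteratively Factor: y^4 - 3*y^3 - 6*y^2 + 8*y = (y + 2)*(y^3 - 5*y^2 + 4*y) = (y - 4)*(y + 2)*(y^2 - y) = (y - 4)*(y - 1)*(y + 2)*(y)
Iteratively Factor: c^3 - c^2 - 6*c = (c + 2)*(c^2 - 3*c) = c*(c + 2)*(c - 3)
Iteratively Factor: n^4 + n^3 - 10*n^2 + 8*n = (n + 4)*(n^3 - 3*n^2 + 2*n) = n*(n + 4)*(n^2 - 3*n + 2) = n*(n - 2)*(n + 4)*(n - 1)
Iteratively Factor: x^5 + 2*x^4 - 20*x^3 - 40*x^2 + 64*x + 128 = (x + 2)*(x^4 - 20*x^2 + 64) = (x - 4)*(x + 2)*(x^3 + 4*x^2 - 4*x - 16) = (x - 4)*(x + 2)*(x + 4)*(x^2 - 4) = (x - 4)*(x + 2)^2*(x + 4)*(x - 2)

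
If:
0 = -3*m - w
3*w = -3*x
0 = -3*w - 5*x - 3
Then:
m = -1/2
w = 3/2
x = -3/2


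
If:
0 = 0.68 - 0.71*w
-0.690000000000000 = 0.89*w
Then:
No Solution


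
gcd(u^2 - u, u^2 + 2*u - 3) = u - 1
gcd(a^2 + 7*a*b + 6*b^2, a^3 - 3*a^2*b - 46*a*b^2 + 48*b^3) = a + 6*b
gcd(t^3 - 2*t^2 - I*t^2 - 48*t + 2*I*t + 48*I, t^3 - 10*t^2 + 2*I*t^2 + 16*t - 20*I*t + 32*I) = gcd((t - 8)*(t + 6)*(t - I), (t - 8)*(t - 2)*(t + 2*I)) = t - 8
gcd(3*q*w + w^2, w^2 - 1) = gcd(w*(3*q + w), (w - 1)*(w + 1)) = 1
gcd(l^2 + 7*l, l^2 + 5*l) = l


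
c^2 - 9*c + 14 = (c - 7)*(c - 2)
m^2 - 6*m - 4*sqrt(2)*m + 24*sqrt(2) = (m - 6)*(m - 4*sqrt(2))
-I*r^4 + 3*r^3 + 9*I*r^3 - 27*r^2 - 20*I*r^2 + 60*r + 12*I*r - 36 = (r - 6)*(r - 2)*(r + 3*I)*(-I*r + I)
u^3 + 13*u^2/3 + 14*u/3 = u*(u + 2)*(u + 7/3)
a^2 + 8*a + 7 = (a + 1)*(a + 7)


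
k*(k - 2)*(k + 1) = k^3 - k^2 - 2*k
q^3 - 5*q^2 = q^2*(q - 5)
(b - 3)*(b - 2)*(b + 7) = b^3 + 2*b^2 - 29*b + 42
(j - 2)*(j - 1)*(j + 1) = j^3 - 2*j^2 - j + 2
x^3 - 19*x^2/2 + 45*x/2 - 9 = (x - 6)*(x - 3)*(x - 1/2)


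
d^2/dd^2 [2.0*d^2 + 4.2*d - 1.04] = 4.00000000000000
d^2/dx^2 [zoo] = 0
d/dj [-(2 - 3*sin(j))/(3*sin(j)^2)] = (4 - 3*sin(j))*cos(j)/(3*sin(j)^3)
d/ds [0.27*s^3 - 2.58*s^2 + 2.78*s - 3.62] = 0.81*s^2 - 5.16*s + 2.78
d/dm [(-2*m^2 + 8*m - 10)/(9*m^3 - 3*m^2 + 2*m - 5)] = 2*(9*m^4 - 72*m^3 + 145*m^2 - 20*m - 10)/(81*m^6 - 54*m^5 + 45*m^4 - 102*m^3 + 34*m^2 - 20*m + 25)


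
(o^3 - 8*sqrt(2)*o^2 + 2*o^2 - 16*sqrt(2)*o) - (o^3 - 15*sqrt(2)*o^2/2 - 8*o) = -sqrt(2)*o^2/2 + 2*o^2 - 16*sqrt(2)*o + 8*o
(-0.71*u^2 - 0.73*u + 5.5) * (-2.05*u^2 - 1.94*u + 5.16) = 1.4555*u^4 + 2.8739*u^3 - 13.5224*u^2 - 14.4368*u + 28.38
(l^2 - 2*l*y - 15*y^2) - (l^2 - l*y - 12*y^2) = -l*y - 3*y^2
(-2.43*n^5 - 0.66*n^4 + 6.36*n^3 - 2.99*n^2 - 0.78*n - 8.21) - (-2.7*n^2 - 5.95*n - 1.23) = -2.43*n^5 - 0.66*n^4 + 6.36*n^3 - 0.29*n^2 + 5.17*n - 6.98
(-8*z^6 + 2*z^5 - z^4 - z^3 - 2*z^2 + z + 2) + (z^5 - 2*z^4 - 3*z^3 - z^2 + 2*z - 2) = -8*z^6 + 3*z^5 - 3*z^4 - 4*z^3 - 3*z^2 + 3*z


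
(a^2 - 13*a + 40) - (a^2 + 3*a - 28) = 68 - 16*a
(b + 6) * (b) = b^2 + 6*b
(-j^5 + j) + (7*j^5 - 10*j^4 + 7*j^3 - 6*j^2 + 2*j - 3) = 6*j^5 - 10*j^4 + 7*j^3 - 6*j^2 + 3*j - 3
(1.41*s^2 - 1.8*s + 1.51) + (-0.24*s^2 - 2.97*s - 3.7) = 1.17*s^2 - 4.77*s - 2.19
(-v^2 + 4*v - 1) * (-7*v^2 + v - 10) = 7*v^4 - 29*v^3 + 21*v^2 - 41*v + 10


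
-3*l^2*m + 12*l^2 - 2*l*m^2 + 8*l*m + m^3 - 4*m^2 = (-3*l + m)*(l + m)*(m - 4)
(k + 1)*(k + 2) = k^2 + 3*k + 2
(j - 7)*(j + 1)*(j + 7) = j^3 + j^2 - 49*j - 49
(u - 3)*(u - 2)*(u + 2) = u^3 - 3*u^2 - 4*u + 12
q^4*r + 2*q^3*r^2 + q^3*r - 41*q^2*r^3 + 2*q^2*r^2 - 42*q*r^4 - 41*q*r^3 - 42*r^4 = (q - 6*r)*(q + r)*(q + 7*r)*(q*r + r)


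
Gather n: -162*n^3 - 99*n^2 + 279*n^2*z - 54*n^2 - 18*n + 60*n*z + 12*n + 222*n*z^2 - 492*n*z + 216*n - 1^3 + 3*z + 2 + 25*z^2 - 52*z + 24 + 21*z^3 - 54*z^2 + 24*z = -162*n^3 + n^2*(279*z - 153) + n*(222*z^2 - 432*z + 210) + 21*z^3 - 29*z^2 - 25*z + 25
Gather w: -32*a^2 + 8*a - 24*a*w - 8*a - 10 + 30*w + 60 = -32*a^2 + w*(30 - 24*a) + 50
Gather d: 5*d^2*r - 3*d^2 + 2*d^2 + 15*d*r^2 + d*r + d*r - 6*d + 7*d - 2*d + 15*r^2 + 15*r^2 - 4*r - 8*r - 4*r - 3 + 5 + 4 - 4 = d^2*(5*r - 1) + d*(15*r^2 + 2*r - 1) + 30*r^2 - 16*r + 2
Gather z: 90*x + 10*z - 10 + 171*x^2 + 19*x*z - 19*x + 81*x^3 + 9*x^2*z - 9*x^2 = 81*x^3 + 162*x^2 + 71*x + z*(9*x^2 + 19*x + 10) - 10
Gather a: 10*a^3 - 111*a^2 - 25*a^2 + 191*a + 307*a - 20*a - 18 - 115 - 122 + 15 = 10*a^3 - 136*a^2 + 478*a - 240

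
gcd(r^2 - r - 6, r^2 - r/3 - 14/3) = r + 2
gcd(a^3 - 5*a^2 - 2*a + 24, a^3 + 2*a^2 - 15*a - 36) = a - 4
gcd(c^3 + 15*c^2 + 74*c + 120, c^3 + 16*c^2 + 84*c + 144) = c^2 + 10*c + 24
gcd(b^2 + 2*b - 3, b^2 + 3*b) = b + 3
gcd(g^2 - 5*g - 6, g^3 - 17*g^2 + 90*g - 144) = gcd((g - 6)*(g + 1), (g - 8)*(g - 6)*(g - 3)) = g - 6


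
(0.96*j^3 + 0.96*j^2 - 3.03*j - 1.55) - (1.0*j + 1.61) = 0.96*j^3 + 0.96*j^2 - 4.03*j - 3.16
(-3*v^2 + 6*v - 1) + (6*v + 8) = -3*v^2 + 12*v + 7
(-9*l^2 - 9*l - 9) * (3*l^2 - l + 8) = -27*l^4 - 18*l^3 - 90*l^2 - 63*l - 72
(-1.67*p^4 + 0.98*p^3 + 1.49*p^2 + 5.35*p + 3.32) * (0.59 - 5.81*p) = 9.7027*p^5 - 6.6791*p^4 - 8.0787*p^3 - 30.2044*p^2 - 16.1327*p + 1.9588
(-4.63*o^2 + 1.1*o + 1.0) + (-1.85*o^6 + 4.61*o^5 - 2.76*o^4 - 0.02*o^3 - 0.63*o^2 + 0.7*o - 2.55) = -1.85*o^6 + 4.61*o^5 - 2.76*o^4 - 0.02*o^3 - 5.26*o^2 + 1.8*o - 1.55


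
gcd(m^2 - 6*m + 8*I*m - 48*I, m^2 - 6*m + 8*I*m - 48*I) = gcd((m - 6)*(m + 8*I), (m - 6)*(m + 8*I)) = m^2 + m*(-6 + 8*I) - 48*I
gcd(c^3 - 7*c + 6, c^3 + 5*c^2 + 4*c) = 1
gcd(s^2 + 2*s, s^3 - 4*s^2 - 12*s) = s^2 + 2*s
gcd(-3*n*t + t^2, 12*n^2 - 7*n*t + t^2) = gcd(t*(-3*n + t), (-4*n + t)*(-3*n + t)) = -3*n + t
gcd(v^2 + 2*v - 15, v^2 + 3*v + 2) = 1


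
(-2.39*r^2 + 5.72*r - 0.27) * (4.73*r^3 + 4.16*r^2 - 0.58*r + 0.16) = -11.3047*r^5 + 17.1132*r^4 + 23.9043*r^3 - 4.8232*r^2 + 1.0718*r - 0.0432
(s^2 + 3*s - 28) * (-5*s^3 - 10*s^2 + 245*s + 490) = -5*s^5 - 25*s^4 + 355*s^3 + 1505*s^2 - 5390*s - 13720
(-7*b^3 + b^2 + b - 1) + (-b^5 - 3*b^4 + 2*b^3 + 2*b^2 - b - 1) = -b^5 - 3*b^4 - 5*b^3 + 3*b^2 - 2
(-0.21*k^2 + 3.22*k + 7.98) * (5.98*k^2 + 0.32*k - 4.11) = -1.2558*k^4 + 19.1884*k^3 + 49.6139*k^2 - 10.6806*k - 32.7978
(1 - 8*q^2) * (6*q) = -48*q^3 + 6*q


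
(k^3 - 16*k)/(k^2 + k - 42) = k*(k^2 - 16)/(k^2 + k - 42)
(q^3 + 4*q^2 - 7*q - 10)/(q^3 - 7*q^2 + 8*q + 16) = (q^2 + 3*q - 10)/(q^2 - 8*q + 16)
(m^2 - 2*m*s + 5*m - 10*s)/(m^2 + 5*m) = (m - 2*s)/m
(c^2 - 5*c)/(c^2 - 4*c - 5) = c/(c + 1)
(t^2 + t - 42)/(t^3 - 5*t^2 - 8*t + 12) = (t + 7)/(t^2 + t - 2)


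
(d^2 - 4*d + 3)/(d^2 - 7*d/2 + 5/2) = 2*(d - 3)/(2*d - 5)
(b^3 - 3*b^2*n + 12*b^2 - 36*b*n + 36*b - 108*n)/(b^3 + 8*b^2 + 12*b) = (b^2 - 3*b*n + 6*b - 18*n)/(b*(b + 2))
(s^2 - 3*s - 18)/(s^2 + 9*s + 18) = (s - 6)/(s + 6)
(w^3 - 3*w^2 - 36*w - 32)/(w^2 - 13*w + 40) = (w^2 + 5*w + 4)/(w - 5)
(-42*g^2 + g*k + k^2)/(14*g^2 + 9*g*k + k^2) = (-6*g + k)/(2*g + k)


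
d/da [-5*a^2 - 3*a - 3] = -10*a - 3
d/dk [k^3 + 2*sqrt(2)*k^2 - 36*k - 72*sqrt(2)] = 3*k^2 + 4*sqrt(2)*k - 36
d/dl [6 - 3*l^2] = -6*l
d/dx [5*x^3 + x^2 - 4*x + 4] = 15*x^2 + 2*x - 4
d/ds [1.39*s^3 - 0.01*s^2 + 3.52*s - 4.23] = 4.17*s^2 - 0.02*s + 3.52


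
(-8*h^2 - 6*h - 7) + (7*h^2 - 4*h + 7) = -h^2 - 10*h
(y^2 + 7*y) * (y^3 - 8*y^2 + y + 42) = y^5 - y^4 - 55*y^3 + 49*y^2 + 294*y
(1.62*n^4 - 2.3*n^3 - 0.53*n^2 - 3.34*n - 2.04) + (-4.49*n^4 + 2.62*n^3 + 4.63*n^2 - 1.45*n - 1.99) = -2.87*n^4 + 0.32*n^3 + 4.1*n^2 - 4.79*n - 4.03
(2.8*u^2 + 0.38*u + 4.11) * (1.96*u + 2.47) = 5.488*u^3 + 7.6608*u^2 + 8.9942*u + 10.1517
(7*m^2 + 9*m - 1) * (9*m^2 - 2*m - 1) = 63*m^4 + 67*m^3 - 34*m^2 - 7*m + 1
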